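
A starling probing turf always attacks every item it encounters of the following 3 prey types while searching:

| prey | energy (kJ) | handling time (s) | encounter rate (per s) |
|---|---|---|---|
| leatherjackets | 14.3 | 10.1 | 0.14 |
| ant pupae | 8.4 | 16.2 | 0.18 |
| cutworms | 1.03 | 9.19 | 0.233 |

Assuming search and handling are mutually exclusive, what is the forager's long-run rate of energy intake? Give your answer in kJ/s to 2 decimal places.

R = Σλ_iE_i / (1 + Σλ_ih_i)
Numerator: 0.14×14.3 + 0.18×8.4 + 0.233×1.03 = 3.754
Denominator: 1 + 0.14×10.1 + 0.18×16.2 + 0.233×9.19 = 7.471
R = 3.754/7.471 = 0.5025 kJ/s

0.50 kJ/s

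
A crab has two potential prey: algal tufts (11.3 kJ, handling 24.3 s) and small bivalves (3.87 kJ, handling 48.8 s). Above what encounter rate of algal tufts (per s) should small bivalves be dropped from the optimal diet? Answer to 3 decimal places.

At the threshold, the rate on algal tufts alone equals the profitability of small bivalves: λ·11.3/(1 + λ·24.3) = 3.87/48.8 = 0.0793.
Rearranging, λ(11.3 − 0.0793×24.3) = 0.0793, so λ = 0.0793/9.373 = 0.008461 per s.

0.008 per s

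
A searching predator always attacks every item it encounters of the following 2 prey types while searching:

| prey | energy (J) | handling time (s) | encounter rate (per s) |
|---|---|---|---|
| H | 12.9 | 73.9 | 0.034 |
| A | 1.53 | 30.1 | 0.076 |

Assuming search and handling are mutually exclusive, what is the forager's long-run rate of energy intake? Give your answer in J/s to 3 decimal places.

0.096 J/s

Energy encountered per unit search time: 0.034×12.9 + 0.076×1.53 = 0.5549 J/s.
Handling time per unit search time: 0.034×73.9 + 0.076×30.1 = 4.8.
Rate = 0.5549/(1 + 4.8) = 0.09567 J/s.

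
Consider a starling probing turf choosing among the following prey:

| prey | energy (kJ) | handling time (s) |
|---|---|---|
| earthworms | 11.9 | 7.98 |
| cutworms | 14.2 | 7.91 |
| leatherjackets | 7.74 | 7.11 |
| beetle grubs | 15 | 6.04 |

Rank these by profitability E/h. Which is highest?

Profitability E/h (kJ/s): earthworms = 11.9/7.98 = 1.49, cutworms = 14.2/7.91 = 1.8, leatherjackets = 7.74/7.11 = 1.09, beetle grubs = 15/6.04 = 2.48.
Ranked: beetle grubs > cutworms > earthworms > leatherjackets.

beetle grubs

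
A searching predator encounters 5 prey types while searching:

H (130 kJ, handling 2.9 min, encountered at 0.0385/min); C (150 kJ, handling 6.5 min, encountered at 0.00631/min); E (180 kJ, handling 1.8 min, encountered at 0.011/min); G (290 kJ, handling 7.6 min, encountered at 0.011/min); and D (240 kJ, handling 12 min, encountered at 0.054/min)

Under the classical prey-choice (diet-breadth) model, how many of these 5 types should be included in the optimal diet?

5

Rank by E/h (kJ/min): E 100, H 44.8, G 38.2, C 23.1, D 20. Include each in turn until the next type's E/h falls below the running intake rate.
Rate on top 1: 1.942. H: 44.8 > 1.942 → include.
Rate on top 2: 6.173. G: 38.2 > 6.173 → include.
Rate on top 3: 8.374. C: 23.1 > 8.374 → include.
Rate on top 4: 8.854. D: 20 > 8.854 → include.
Optimal diet: E, H, G, C, D — 5 of 5 types.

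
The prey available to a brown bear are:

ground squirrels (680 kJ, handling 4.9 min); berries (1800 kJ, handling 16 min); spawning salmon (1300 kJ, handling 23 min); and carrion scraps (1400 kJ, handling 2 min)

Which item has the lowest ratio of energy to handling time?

spawning salmon

In descending order of E/h:
carrion scraps: 1400/2 = 700 kJ/min
ground squirrels: 680/4.9 = 139 kJ/min
berries: 1800/16 = 112 kJ/min
spawning salmon: 1300/23 = 56.5 kJ/min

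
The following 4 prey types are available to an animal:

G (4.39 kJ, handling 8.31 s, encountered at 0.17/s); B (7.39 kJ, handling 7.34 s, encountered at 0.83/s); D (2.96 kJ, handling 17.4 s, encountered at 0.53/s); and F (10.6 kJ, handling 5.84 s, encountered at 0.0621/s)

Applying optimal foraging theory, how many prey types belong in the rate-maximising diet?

E/h in descending order: F 1.82, B 1.01, G 0.528, D 0.17 kJ/s. The optimal diet is the largest prefix of this list for which every included type satisfies E_i/h_i > R on the types above it.
Rate on top 1: 0.4831. B: 1.01 > 0.4831 → include.
Rate on top 2: 0.9111. G: 0.528 < 0.9111 → exclude; stop.
Optimal diet: F, B — 2 of 4 types.

2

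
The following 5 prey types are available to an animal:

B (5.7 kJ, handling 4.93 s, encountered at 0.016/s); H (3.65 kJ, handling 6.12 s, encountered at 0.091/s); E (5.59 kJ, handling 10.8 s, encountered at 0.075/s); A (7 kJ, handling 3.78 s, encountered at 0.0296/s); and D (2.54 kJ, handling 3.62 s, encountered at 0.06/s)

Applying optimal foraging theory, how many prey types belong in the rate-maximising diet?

5

Profitabilities (E/h, kJ/s): A 1.85, B 1.16, D 0.702, H 0.596, E 0.518. Add prey in this order while the next type's profitability exceeds the intake rate on those already taken.
Rate on top 1: 0.1863. B: 1.16 > 0.1863 → include.
Rate on top 2: 0.2506. D: 0.702 > 0.2506 → include.
Rate on top 3: 0.3202. H: 0.596 > 0.3202 → include.
Rate on top 4: 0.3985. E: 0.518 > 0.3985 → include.
Optimal diet: A, B, D, H, E — 5 of 5 types.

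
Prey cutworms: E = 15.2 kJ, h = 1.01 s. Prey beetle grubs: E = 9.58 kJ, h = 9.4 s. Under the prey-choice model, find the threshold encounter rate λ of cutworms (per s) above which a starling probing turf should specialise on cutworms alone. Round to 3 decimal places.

0.072 per s

Drop beetle grubs once their profitability E₂/h₂ falls below the rate achievable on cutworms alone: E₂/h₂ = λE₁/(1 + λh₁).
Solve for λ: λE₁h₂ = E₂(1 + λh₁) → λ(E₁h₂ − E₂h₁) = E₂ → λ = E₂/(E₁h₂ − E₂h₁).
λ = 9.58/(15.2×9.4 − 9.58×1.01) = 9.58/133.2 = 0.07192 per s.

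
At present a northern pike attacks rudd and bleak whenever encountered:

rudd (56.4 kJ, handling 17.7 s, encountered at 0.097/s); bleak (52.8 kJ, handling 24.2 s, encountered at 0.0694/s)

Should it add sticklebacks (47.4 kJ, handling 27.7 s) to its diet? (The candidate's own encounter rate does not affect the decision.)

Intake rate on the current diet: R = (0.097×56.4 + 0.0694×52.8) / (1 + 0.097×17.7 + 0.0694×24.2) = 9.135/4.396 = 2.078 kJ/s.
Profitability of sticklebacks: 47.4/27.7 = 1.711 kJ/s.
1.711 < 2.078, so adding sticklebacks would lower the average — exclude it.

No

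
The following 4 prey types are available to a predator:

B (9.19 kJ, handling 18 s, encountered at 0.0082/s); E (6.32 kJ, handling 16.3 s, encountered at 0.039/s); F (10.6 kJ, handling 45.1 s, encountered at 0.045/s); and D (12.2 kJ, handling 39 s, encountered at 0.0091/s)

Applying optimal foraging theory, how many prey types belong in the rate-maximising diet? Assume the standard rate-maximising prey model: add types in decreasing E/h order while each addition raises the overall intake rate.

4

E/h in descending order: B 0.511, E 0.388, D 0.313, F 0.235 kJ/s. The optimal diet is the largest prefix of this list for which every included type satisfies E_i/h_i > R on the types above it.
Rate on top 1: 0.06567. E: 0.388 > 0.06567 → include.
Rate on top 2: 0.1805. D: 0.313 > 0.1805 → include.
Rate on top 3: 0.2024. F: 0.235 > 0.2024 → include.
Optimal diet: B, E, D, F — 4 of 4 types.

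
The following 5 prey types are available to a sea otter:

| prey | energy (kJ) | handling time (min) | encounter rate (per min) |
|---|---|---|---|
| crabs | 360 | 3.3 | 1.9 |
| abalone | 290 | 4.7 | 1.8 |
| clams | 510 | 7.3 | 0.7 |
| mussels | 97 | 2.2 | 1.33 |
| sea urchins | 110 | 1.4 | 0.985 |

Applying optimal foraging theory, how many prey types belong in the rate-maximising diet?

E/h in descending order: crabs 109, sea urchins 78.6, clams 69.9, abalone 61.7, mussels 44.1 kJ/min. The optimal diet is the largest prefix of this list for which every included type satisfies E_i/h_i > R on the types above it.
Rate on top 1: 94.09. sea urchins: 78.6 < 94.09 → exclude; stop.
Optimal diet: crabs — 1 of 5 types.

1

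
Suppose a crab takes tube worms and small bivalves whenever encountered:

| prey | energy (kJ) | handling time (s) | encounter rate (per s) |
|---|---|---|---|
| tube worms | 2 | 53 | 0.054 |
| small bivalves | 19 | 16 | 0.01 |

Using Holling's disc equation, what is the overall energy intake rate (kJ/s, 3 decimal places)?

R = Σλ_iE_i / (1 + Σλ_ih_i)
Numerator: 0.054×2 + 0.01×19 = 0.298
Denominator: 1 + 0.054×53 + 0.01×16 = 4.022
R = 0.298/4.022 = 0.07409 kJ/s

0.074 kJ/s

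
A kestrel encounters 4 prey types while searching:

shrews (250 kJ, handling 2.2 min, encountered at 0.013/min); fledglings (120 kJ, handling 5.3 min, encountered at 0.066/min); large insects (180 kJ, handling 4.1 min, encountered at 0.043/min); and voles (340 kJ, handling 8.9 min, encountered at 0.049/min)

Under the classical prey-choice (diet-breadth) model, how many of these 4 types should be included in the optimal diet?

Rank by E/h (kJ/min): shrews 114, large insects 43.9, voles 38.2, fledglings 22.6. Include each in turn until the next type's E/h falls below the running intake rate.
Rate on top 1: 3.16. large insects: 43.9 > 3.16 → include.
Rate on top 2: 9.121. voles: 38.2 > 9.121 → include.
Rate on top 3: 16.85. fledglings: 22.6 > 16.85 → include.
Optimal diet: shrews, large insects, voles, fledglings — 4 of 4 types.

4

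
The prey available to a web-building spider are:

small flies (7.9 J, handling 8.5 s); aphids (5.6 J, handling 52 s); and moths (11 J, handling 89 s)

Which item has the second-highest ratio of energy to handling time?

In descending order of E/h:
small flies: 7.9/8.5 = 0.929 J/s
moths: 11/89 = 0.124 J/s
aphids: 5.6/52 = 0.108 J/s

moths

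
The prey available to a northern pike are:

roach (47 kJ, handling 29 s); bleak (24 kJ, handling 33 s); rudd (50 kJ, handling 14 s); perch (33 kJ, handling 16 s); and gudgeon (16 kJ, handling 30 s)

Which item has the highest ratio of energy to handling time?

Profitability E/h (kJ/s): roach = 47/29 = 1.62, bleak = 24/33 = 0.727, rudd = 50/14 = 3.57, perch = 33/16 = 2.06, gudgeon = 16/30 = 0.533.
Ranked: rudd > perch > roach > bleak > gudgeon.

rudd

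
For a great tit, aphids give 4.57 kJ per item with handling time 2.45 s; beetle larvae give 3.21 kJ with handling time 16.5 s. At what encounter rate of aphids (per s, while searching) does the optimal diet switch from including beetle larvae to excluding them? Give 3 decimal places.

Drop beetle larvae once their profitability E₂/h₂ falls below the rate achievable on aphids alone: E₂/h₂ = λE₁/(1 + λh₁).
Solve for λ: λE₁h₂ = E₂(1 + λh₁) → λ(E₁h₂ − E₂h₁) = E₂ → λ = E₂/(E₁h₂ − E₂h₁).
λ = 3.21/(4.57×16.5 − 3.21×2.45) = 3.21/67.54 = 0.04753 per s.

0.048 per s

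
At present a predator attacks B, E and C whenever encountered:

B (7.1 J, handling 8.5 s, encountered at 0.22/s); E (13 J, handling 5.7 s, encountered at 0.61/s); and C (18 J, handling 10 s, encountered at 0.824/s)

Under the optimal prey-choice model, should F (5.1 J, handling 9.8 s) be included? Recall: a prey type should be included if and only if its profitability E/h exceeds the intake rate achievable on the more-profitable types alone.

No

Current rate: (0.22×7.1 + 0.61×13 + 0.824×18)/(1 + 0.22×8.5 + 0.61×5.7 + 0.824×10) = 1.668 J/s.
Profitability of F: 5.1/9.8 = 0.5204 J/s.
Since 0.5204 < R, time spent handling F is better spent searching.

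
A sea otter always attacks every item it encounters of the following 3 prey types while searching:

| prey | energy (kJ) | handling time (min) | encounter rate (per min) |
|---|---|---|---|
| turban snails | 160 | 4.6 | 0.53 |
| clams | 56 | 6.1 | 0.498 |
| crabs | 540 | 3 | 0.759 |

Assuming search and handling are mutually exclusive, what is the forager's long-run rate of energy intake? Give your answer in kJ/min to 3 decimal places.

59.701 kJ/min

R = (0.53×160 + 0.498×56 + 0.759×540) / (1 + 0.53×4.6 + 0.498×6.1 + 0.759×3) = 522.5/8.753 = 59.7 kJ/min.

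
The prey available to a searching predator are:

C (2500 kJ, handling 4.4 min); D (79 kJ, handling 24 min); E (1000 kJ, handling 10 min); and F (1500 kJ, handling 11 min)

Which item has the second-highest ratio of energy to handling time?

In descending order of E/h:
C: 2500/4.4 = 568 kJ/min
F: 1500/11 = 136 kJ/min
E: 1000/10 = 100 kJ/min
D: 79/24 = 3.29 kJ/min

F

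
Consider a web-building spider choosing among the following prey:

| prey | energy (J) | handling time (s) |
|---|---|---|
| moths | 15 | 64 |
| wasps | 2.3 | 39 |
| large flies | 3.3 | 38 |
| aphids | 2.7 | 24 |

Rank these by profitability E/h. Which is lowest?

wasps

Profitability E/h (J/s): moths = 15/64 = 0.234, wasps = 2.3/39 = 0.059, large flies = 3.3/38 = 0.0868, aphids = 2.7/24 = 0.113.
Ranked: moths > aphids > large flies > wasps.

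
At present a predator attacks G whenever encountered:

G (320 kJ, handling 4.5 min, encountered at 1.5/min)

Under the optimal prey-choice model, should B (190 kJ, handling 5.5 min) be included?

Intake rate on the current diet: R = (1.5×320) / (1 + 1.5×4.5) = 480/7.75 = 61.94 kJ/min.
Profitability of B: 190/5.5 = 34.55 kJ/min.
Since 34.55 < R, time spent handling B is better spent searching.

No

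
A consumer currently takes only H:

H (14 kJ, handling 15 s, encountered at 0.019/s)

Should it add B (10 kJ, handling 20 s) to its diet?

Yes

Current rate: (0.019×14)/(1 + 0.019×15) = 0.207 kJ/s.
Profitability of B: 10/20 = 0.5 kJ/s.
Since 0.5 > R, including B increases the long-run rate.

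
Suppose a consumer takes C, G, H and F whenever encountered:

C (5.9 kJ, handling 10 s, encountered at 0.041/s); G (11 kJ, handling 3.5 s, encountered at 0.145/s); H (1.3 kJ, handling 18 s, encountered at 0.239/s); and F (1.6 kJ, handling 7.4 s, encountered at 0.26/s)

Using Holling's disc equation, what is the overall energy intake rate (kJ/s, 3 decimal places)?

0.315 kJ/s

R = (0.041×5.9 + 0.145×11 + 0.239×1.3 + 0.26×1.6) / (1 + 0.041×10 + 0.145×3.5 + 0.239×18 + 0.26×7.4) = 2.564/8.143 = 0.3148 kJ/s.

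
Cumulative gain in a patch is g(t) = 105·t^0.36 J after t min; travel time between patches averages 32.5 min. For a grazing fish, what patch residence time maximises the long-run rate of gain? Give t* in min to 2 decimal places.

18.28 min

Optimal t* satisfies g'(t*) = g(t*)/(T + t*).
g'(t) = 0.36·105·t^-0.64. Setting 0.36·105·t^-0.64 = 105·t^0.36/(32.5+t) gives 0.36(32.5+t) = t, so 0.64·t = 0.36×32.5.
t* = 0.36×32.5/0.64 = 18.28 min.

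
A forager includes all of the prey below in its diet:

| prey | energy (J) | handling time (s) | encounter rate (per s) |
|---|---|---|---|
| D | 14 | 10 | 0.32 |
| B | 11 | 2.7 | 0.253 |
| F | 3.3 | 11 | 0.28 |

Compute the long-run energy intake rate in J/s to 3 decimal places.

1.028 J/s

R = (0.32×14 + 0.253×11 + 0.28×3.3) / (1 + 0.32×10 + 0.253×2.7 + 0.28×11) = 8.187/7.963 = 1.028 J/s.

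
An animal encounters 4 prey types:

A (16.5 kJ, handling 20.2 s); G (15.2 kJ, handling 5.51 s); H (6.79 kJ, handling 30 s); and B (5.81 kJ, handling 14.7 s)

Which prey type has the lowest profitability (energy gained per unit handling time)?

H

Profitability E/h (kJ/s): A = 16.5/20.2 = 0.817, G = 15.2/5.51 = 2.76, H = 6.79/30 = 0.226, B = 5.81/14.7 = 0.395.
Ranked: G > A > B > H.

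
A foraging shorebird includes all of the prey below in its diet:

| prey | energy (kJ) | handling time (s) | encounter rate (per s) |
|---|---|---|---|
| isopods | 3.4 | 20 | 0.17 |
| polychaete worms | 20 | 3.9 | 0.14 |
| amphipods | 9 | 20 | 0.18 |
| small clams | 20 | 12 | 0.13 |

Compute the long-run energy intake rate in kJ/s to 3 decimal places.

R = Σλ_iE_i / (1 + Σλ_ih_i)
Numerator: 0.17×3.4 + 0.14×20 + 0.18×9 + 0.13×20 = 7.598
Denominator: 1 + 0.17×20 + 0.14×3.9 + 0.18×20 + 0.13×12 = 10.11
R = 7.598/10.11 = 0.7518 kJ/s

0.752 kJ/s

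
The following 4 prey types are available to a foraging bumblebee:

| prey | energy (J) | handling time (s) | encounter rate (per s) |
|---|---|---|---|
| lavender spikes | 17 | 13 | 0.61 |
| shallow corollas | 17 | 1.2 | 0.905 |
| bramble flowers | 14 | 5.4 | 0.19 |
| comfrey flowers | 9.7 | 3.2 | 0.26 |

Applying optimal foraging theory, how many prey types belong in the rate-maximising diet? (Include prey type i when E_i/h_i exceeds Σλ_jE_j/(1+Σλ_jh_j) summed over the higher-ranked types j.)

1

Rank by E/h (J/s): shallow corollas 14.2, comfrey flowers 3.03, bramble flowers 2.59, lavender spikes 1.31. Include each in turn until the next type's E/h falls below the running intake rate.
Rate on top 1: 7.375. comfrey flowers: 3.03 < 7.375 → exclude; stop.
Optimal diet: shallow corollas — 1 of 4 types.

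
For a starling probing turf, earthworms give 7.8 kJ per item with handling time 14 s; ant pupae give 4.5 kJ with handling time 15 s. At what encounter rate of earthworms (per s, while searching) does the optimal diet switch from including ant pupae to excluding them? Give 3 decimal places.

0.083 per s

Drop ant pupae once their profitability E₂/h₂ falls below the rate achievable on earthworms alone: E₂/h₂ = λE₁/(1 + λh₁).
Solve for λ: λE₁h₂ = E₂(1 + λh₁) → λ(E₁h₂ − E₂h₁) = E₂ → λ = E₂/(E₁h₂ − E₂h₁).
λ = 4.5/(7.8×15 − 4.5×14) = 4.5/54 = 0.08333 per s.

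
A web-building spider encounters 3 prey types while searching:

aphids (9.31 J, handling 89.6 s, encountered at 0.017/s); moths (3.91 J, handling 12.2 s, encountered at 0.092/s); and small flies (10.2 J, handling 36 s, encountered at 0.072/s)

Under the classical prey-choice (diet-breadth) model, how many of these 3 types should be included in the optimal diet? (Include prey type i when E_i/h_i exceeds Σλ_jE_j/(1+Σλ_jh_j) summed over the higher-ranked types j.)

Profitabilities (E/h, J/s): moths 0.32, small flies 0.283, aphids 0.104. Add prey in this order while the next type's profitability exceeds the intake rate on those already taken.
Rate on top 1: 0.1695. small flies: 0.283 > 0.1695 → include.
Rate on top 2: 0.2321. aphids: 0.104 < 0.2321 → exclude; stop.
Optimal diet: moths, small flies — 2 of 3 types.

2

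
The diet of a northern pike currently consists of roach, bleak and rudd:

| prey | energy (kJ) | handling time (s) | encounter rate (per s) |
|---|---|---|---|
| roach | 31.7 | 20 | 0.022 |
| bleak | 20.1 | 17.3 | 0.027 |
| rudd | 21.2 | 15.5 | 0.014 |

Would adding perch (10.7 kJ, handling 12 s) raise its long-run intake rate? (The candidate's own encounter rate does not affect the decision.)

Yes

On roach, bleak and rudd alone, R = ΣλE/(1+Σλh) = 1.537/2.124 = 0.7236 kJ/s.
perch: E/h = 10.7/12 = 0.8917 kJ/s.
Since 0.8917 > R, including perch increases the long-run rate.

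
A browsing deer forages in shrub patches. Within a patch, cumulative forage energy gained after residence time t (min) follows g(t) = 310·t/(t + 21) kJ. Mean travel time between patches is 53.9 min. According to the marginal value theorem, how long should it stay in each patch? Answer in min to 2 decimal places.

33.64 min

Optimal t* satisfies g'(t*) = g(t*)/(T + t*).
g'(t) = 310·21/(t + 21)². Setting 310·21/(t+21)² = 310t/[(t+21)(53.9+t)] gives 21(53.9+t) = t(t+21), so t² = 21×53.9 = 1132.
t* = √1132 = 33.64 min.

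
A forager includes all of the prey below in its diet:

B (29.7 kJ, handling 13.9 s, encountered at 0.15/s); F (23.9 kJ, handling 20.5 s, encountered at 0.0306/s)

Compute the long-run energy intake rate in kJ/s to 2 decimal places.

Energy encountered per unit search time: 0.15×29.7 + 0.0306×23.9 = 5.186 kJ/s.
Handling time per unit search time: 0.15×13.9 + 0.0306×20.5 = 2.712.
Rate = 5.186/(1 + 2.712) = 1.397 kJ/s.

1.40 kJ/s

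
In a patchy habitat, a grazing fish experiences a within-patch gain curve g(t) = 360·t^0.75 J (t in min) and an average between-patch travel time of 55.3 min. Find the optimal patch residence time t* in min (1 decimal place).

By the marginal value theorem, leave when the instantaneous gain rate g'(t) equals the habitat-wide average g(t)/(T + t).
g'(t) = 0.75·360·t^-0.25. Setting 0.75·360·t^-0.25 = 360·t^0.75/(55.3+t) gives 0.75(55.3+t) = t, so 0.25·t = 0.75×55.3.
t* = 0.75×55.3/0.25 = 165.9 min.

165.9 min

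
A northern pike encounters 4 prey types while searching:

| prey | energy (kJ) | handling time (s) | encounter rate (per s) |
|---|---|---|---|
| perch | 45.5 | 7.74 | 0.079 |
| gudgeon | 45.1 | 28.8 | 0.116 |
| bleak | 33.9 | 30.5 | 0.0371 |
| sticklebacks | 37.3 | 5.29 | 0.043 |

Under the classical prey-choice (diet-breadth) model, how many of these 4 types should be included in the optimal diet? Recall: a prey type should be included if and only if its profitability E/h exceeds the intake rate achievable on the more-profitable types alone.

2

Profitabilities (E/h, kJ/s): sticklebacks 7.05, perch 5.88, gudgeon 1.57, bleak 1.11. Add prey in this order while the next type's profitability exceeds the intake rate on those already taken.
Rate on top 1: 1.307. perch: 5.88 > 1.307 → include.
Rate on top 2: 2.827. gudgeon: 1.57 < 2.827 → exclude; stop.
Optimal diet: sticklebacks, perch — 2 of 4 types.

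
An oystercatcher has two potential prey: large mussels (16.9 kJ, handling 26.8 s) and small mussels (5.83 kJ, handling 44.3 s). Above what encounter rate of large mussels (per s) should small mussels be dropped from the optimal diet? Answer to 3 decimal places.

Drop small mussels once their profitability E₂/h₂ falls below the rate achievable on large mussels alone: E₂/h₂ = λE₁/(1 + λh₁).
Solve for λ: λE₁h₂ = E₂(1 + λh₁) → λ(E₁h₂ − E₂h₁) = E₂ → λ = E₂/(E₁h₂ − E₂h₁).
λ = 5.83/(16.9×44.3 − 5.83×26.8) = 5.83/592.4 = 0.009841 per s.

0.010 per s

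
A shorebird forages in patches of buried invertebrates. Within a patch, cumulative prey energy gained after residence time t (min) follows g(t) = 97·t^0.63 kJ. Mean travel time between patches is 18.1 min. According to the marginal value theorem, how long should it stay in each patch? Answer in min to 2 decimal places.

By the marginal value theorem, leave when the instantaneous gain rate g'(t) equals the habitat-wide average g(t)/(T + t).
g'(t) = 0.63·97·t^-0.37. Setting 0.63·97·t^-0.37 = 97·t^0.63/(18.1+t) gives 0.63(18.1+t) = t, so 0.37·t = 0.63×18.1.
t* = 0.63×18.1/0.37 = 30.82 min.

30.82 min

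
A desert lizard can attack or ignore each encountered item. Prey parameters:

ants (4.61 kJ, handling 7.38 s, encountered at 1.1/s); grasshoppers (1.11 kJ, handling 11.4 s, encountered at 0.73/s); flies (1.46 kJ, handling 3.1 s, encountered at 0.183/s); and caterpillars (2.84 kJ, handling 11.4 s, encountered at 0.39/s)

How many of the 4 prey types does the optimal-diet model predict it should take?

1

Rank by E/h (kJ/s): ants 0.625, flies 0.471, caterpillars 0.249, grasshoppers 0.0974. Include each in turn until the next type's E/h falls below the running intake rate.
Rate on top 1: 0.5562. flies: 0.471 < 0.5562 → exclude; stop.
Optimal diet: ants — 1 of 4 types.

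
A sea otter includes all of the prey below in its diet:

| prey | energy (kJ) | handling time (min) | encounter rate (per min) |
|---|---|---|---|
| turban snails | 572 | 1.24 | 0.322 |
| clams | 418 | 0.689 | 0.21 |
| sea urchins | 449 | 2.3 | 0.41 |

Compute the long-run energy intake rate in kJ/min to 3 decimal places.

183.377 kJ/min

R = Σλ_iE_i / (1 + Σλ_ih_i)
Numerator: 0.322×572 + 0.21×418 + 0.41×449 = 456.1
Denominator: 1 + 0.322×1.24 + 0.21×0.689 + 0.41×2.3 = 2.487
R = 456.1/2.487 = 183.4 kJ/min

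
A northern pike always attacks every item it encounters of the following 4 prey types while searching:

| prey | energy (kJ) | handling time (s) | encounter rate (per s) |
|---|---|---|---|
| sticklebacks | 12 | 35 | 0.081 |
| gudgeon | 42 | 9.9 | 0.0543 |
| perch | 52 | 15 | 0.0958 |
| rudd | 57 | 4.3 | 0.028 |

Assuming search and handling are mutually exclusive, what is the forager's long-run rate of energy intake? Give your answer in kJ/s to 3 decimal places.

R = Σλ_iE_i / (1 + Σλ_ih_i)
Numerator: 0.081×12 + 0.0543×42 + 0.0958×52 + 0.028×57 = 9.83
Denominator: 1 + 0.081×35 + 0.0543×9.9 + 0.0958×15 + 0.028×4.3 = 5.93
R = 9.83/5.93 = 1.658 kJ/s

1.658 kJ/s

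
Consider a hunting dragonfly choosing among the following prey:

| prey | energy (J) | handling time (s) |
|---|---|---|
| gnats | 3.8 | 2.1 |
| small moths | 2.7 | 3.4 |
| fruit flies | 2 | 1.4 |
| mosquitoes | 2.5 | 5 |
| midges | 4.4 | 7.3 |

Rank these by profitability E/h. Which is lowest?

In descending order of E/h:
gnats: 3.8/2.1 = 1.81 J/s
fruit flies: 2/1.4 = 1.43 J/s
small moths: 2.7/3.4 = 0.794 J/s
midges: 4.4/7.3 = 0.603 J/s
mosquitoes: 2.5/5 = 0.5 J/s

mosquitoes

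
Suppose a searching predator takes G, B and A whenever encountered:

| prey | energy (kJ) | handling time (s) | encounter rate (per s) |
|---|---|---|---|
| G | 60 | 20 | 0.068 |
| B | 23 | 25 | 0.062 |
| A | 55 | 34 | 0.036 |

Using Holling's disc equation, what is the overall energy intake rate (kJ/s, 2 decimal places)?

1.46 kJ/s

Energy encountered per unit search time: 0.068×60 + 0.062×23 + 0.036×55 = 7.486 kJ/s.
Handling time per unit search time: 0.068×20 + 0.062×25 + 0.036×34 = 4.134.
Rate = 7.486/(1 + 4.134) = 1.458 kJ/s.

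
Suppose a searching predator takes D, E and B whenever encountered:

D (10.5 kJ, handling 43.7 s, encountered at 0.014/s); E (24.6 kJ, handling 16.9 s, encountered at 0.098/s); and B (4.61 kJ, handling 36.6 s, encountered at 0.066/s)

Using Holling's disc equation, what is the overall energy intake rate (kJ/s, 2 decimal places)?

0.50 kJ/s

R = Σλ_iE_i / (1 + Σλ_ih_i)
Numerator: 0.014×10.5 + 0.098×24.6 + 0.066×4.61 = 2.862
Denominator: 1 + 0.014×43.7 + 0.098×16.9 + 0.066×36.6 = 5.684
R = 2.862/5.684 = 0.5036 kJ/s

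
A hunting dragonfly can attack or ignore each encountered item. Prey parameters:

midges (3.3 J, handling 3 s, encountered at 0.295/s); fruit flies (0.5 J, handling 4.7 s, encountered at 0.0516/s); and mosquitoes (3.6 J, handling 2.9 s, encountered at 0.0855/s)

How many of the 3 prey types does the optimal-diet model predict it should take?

2

E/h in descending order: mosquitoes 1.24, midges 1.1, fruit flies 0.106 J/s. The optimal diet is the largest prefix of this list for which every included type satisfies E_i/h_i > R on the types above it.
Rate on top 1: 0.2466. midges: 1.1 > 0.2466 → include.
Rate on top 2: 0.6007. fruit flies: 0.106 < 0.6007 → exclude; stop.
Optimal diet: mosquitoes, midges — 2 of 3 types.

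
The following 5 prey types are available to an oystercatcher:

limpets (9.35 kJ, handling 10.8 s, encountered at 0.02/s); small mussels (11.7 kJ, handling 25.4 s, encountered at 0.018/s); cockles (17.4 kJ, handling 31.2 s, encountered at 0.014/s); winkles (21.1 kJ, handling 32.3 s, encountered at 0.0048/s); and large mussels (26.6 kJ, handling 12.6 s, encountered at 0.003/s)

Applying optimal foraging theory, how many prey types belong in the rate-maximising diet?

5

Rank by E/h (kJ/s): large mussels 2.11, limpets 0.866, winkles 0.653, cockles 0.558, small mussels 0.461. Include each in turn until the next type's E/h falls below the running intake rate.
Rate on top 1: 0.07689. limpets: 0.866 > 0.07689 → include.
Rate on top 2: 0.2128. winkles: 0.653 > 0.2128 → include.
Rate on top 3: 0.2613. cockles: 0.558 > 0.2613 → include.
Rate on top 4: 0.3314. small mussels: 0.461 > 0.3314 → include.
Optimal diet: large mussels, limpets, winkles, cockles, small mussels — 5 of 5 types.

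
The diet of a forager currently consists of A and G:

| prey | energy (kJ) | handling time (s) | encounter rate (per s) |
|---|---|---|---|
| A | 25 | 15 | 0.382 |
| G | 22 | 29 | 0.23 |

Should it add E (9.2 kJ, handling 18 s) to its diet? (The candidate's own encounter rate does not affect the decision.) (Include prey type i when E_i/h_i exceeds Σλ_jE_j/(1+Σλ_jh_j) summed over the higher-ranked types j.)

No

On A and G alone, R = ΣλE/(1+Σλh) = 14.61/13.4 = 1.09 kJ/s.
E: E/h = 9.2/18 = 0.5111 kJ/s.
0.5111 < 1.09, so adding E would lower the average — exclude it.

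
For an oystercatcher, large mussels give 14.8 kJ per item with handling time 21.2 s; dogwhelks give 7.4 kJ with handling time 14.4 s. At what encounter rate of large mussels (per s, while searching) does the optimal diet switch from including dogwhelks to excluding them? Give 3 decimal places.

0.132 per s

Drop dogwhelks once their profitability E₂/h₂ falls below the rate achievable on large mussels alone: E₂/h₂ = λE₁/(1 + λh₁).
Solve for λ: λE₁h₂ = E₂(1 + λh₁) → λ(E₁h₂ − E₂h₁) = E₂ → λ = E₂/(E₁h₂ − E₂h₁).
λ = 7.4/(14.8×14.4 − 7.4×21.2) = 7.4/56.24 = 0.1316 per s.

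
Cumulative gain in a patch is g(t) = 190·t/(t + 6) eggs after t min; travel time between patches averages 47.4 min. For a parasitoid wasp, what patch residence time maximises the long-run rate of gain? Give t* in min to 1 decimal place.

Optimal t* satisfies g'(t*) = g(t*)/(T + t*).
g'(t) = 190·6/(t + 6)². Setting 190·6/(t+6)² = 190t/[(t+6)(47.4+t)] gives 6(47.4+t) = t(t+6), so t² = 6×47.4 = 284.4.
t* = √284.4 = 16.86 min.

16.9 min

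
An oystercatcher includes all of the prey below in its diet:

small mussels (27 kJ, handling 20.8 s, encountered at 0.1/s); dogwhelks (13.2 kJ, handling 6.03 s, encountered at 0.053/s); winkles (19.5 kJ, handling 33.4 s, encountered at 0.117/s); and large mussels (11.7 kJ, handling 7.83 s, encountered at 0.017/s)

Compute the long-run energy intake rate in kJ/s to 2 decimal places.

0.79 kJ/s

R = Σλ_iE_i / (1 + Σλ_ih_i)
Numerator: 0.1×27 + 0.053×13.2 + 0.117×19.5 + 0.017×11.7 = 5.88
Denominator: 1 + 0.1×20.8 + 0.053×6.03 + 0.117×33.4 + 0.017×7.83 = 7.441
R = 5.88/7.441 = 0.7903 kJ/s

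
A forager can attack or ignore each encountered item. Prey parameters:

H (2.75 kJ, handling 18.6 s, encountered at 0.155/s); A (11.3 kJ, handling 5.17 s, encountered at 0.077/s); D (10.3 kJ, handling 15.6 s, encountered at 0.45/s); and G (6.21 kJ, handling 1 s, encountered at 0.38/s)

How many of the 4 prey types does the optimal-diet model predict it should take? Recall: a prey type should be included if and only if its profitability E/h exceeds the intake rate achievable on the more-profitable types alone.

2

Profitabilities (E/h, kJ/s): G 6.21, A 2.19, D 0.66, H 0.148. Add prey in this order while the next type's profitability exceeds the intake rate on those already taken.
Rate on top 1: 1.71. A: 2.19 > 1.71 → include.
Rate on top 2: 1.816. D: 0.66 < 1.816 → exclude; stop.
Optimal diet: G, A — 2 of 4 types.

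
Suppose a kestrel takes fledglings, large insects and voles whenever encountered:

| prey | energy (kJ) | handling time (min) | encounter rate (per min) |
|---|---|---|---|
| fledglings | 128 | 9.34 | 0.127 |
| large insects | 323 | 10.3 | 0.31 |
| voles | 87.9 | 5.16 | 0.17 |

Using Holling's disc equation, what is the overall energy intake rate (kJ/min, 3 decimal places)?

20.991 kJ/min

Energy encountered per unit search time: 0.127×128 + 0.31×323 + 0.17×87.9 = 131.3 kJ/min.
Handling time per unit search time: 0.127×9.34 + 0.31×10.3 + 0.17×5.16 = 5.256.
Rate = 131.3/(1 + 5.256) = 20.99 kJ/min.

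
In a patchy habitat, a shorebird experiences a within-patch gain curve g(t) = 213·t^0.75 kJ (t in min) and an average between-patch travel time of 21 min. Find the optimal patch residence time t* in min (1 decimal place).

By the marginal value theorem, leave when the instantaneous gain rate g'(t) equals the habitat-wide average g(t)/(T + t).
g'(t) = 0.75·213·t^-0.25. Setting 0.75·213·t^-0.25 = 213·t^0.75/(21+t) gives 0.75(21+t) = t, so 0.25·t = 0.75×21.
t* = 0.75×21/0.25 = 63 min.

63.0 min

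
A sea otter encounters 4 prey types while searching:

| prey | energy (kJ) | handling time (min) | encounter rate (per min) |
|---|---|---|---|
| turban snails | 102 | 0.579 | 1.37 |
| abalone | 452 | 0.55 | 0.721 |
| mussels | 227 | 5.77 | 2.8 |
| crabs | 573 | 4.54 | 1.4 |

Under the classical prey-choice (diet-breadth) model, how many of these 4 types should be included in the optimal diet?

Profitabilities (E/h, kJ/min): abalone 822, turban snails 176, crabs 126, mussels 39.3. Add prey in this order while the next type's profitability exceeds the intake rate on those already taken.
Rate on top 1: 233.4. turban snails: 176 < 233.4 → exclude; stop.
Optimal diet: abalone — 1 of 4 types.

1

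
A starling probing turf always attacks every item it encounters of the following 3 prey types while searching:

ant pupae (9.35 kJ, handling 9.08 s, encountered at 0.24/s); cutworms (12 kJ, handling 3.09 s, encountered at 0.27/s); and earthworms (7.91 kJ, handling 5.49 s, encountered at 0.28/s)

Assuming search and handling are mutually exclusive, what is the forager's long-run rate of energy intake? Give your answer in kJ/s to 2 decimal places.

1.39 kJ/s

R = (0.24×9.35 + 0.27×12 + 0.28×7.91) / (1 + 0.24×9.08 + 0.27×3.09 + 0.28×5.49) = 7.699/5.551 = 1.387 kJ/s.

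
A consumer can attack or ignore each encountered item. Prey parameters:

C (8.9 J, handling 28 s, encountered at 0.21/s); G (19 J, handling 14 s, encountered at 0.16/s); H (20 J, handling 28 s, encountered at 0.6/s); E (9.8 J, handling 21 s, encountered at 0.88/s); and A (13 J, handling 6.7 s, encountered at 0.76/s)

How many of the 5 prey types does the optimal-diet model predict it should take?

1

Rank by E/h (J/s): A 1.94, G 1.36, H 0.714, E 0.467, C 0.318. Include each in turn until the next type's E/h falls below the running intake rate.
Rate on top 1: 1.622. G: 1.36 < 1.622 → exclude; stop.
Optimal diet: A — 1 of 5 types.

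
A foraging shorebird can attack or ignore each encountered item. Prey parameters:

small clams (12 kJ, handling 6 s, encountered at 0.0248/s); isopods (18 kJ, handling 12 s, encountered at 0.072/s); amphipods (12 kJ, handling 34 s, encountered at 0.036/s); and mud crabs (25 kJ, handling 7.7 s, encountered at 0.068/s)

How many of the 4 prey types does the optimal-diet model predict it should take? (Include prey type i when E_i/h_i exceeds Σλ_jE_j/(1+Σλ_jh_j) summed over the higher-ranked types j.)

3

Profitabilities (E/h, kJ/s): mud crabs 3.25, small clams 2, isopods 1.5, amphipods 0.353. Add prey in this order while the next type's profitability exceeds the intake rate on those already taken.
Rate on top 1: 1.116. small clams: 2 > 1.116 → include.
Rate on top 2: 1.194. isopods: 1.5 > 1.194 → include.
Rate on top 3: 1.299. amphipods: 0.353 < 1.299 → exclude; stop.
Optimal diet: mud crabs, small clams, isopods — 3 of 4 types.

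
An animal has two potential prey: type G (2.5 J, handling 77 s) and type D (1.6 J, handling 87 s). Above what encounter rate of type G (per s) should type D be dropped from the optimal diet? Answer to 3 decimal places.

The zero-one rule: include type D iff E₂/h₂ > λE₁/(1+λh₁). Equality gives the switch point.
λE₁h₂ = E₂ + λE₂h₁ ⇒ λ = E₂/(E₁h₂ − E₂h₁) = 1.6/(217.5 − 123.2) = 0.01697 per s.

0.017 per s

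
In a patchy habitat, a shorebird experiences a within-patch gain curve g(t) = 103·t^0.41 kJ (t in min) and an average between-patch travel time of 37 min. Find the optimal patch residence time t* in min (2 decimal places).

Optimal t* satisfies g'(t*) = g(t*)/(T + t*).
g'(t) = 0.41·103·t^-0.59. Setting 0.41·103·t^-0.59 = 103·t^0.41/(37+t) gives 0.41(37+t) = t, so 0.59·t = 0.41×37.
t* = 0.41×37/0.59 = 25.71 min.

25.71 min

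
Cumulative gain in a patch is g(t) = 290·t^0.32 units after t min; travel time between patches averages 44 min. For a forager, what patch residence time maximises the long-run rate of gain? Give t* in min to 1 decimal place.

20.7 min

Optimal t* satisfies g'(t*) = g(t*)/(T + t*).
g'(t) = 0.32·290·t^-0.68. Setting 0.32·290·t^-0.68 = 290·t^0.32/(44+t) gives 0.32(44+t) = t, so 0.68·t = 0.32×44.
t* = 0.32×44/0.68 = 20.71 min.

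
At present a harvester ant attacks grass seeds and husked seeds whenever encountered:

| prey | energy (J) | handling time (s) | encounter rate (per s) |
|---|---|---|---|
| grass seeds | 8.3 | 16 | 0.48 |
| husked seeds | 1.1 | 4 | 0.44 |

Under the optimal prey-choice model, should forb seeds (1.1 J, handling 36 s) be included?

Current rate: (0.48×8.3 + 0.44×1.1)/(1 + 0.48×16 + 0.44×4) = 0.428 J/s.
Profitability of forb seeds: 1.1/36 = 0.03056 J/s.
Since 0.03056 < R, time spent handling forb seeds is better spent searching.

No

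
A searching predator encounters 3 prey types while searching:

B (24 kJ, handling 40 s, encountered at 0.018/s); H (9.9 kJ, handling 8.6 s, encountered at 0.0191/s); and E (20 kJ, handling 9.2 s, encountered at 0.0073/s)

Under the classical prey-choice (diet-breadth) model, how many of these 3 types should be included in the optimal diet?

Rank by E/h (kJ/s): E 2.17, H 1.15, B 0.6. Include each in turn until the next type's E/h falls below the running intake rate.
Rate on top 1: 0.1368. H: 1.15 > 0.1368 → include.
Rate on top 2: 0.2721. B: 0.6 > 0.2721 → include.
Optimal diet: E, H, B — 3 of 3 types.

3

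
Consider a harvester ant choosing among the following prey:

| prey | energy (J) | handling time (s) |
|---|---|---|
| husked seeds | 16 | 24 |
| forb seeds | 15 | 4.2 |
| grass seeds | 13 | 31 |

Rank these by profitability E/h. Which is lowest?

grass seeds

In descending order of E/h:
forb seeds: 15/4.2 = 3.57 J/s
husked seeds: 16/24 = 0.667 J/s
grass seeds: 13/31 = 0.419 J/s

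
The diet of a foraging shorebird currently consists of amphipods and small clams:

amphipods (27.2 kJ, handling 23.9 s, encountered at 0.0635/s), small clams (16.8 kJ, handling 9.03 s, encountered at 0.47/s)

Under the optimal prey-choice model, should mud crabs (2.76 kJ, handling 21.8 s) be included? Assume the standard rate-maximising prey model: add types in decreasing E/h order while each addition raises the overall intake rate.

No

Intake rate on the current diet: R = (0.0635×27.2 + 0.47×16.8) / (1 + 0.0635×23.9 + 0.47×9.03) = 9.623/6.762 = 1.423 kJ/s.
mud crabs: E/h = 2.76/21.8 = 0.1266 kJ/s.
0.1266 < 1.423, so adding mud crabs would lower the average — exclude it.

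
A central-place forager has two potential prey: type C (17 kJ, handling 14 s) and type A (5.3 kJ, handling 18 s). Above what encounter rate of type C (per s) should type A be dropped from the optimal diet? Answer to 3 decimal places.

0.023 per s

The zero-one rule: include type A iff E₂/h₂ > λE₁/(1+λh₁). Equality gives the switch point.
λE₁h₂ = E₂ + λE₂h₁ ⇒ λ = E₂/(E₁h₂ − E₂h₁) = 5.3/(306 − 74.2) = 0.02286 per s.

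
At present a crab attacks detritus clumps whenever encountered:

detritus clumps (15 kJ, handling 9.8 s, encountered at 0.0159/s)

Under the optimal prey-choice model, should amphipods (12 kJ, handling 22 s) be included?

On detritus clumps alone, R = ΣλE/(1+Σλh) = 0.2385/1.156 = 0.2063 kJ/s.
amphipods: E/h = 12/22 = 0.5455 kJ/s.
Since 0.5455 > R, including amphipods increases the long-run rate.

Yes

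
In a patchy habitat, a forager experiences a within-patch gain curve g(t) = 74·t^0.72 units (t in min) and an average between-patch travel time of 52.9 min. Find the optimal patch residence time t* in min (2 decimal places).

136.03 min

Optimal t* satisfies g'(t*) = g(t*)/(T + t*).
g'(t) = 0.72·74·t^-0.28. Setting 0.72·74·t^-0.28 = 74·t^0.72/(52.9+t) gives 0.72(52.9+t) = t, so 0.28·t = 0.72×52.9.
t* = 0.72×52.9/0.28 = 136 min.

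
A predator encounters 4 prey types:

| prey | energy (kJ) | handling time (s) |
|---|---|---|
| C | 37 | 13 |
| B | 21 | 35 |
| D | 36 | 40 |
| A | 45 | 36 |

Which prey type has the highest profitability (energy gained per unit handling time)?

In descending order of E/h:
C: 37/13 = 2.85 kJ/s
A: 45/36 = 1.25 kJ/s
D: 36/40 = 0.9 kJ/s
B: 21/35 = 0.6 kJ/s

C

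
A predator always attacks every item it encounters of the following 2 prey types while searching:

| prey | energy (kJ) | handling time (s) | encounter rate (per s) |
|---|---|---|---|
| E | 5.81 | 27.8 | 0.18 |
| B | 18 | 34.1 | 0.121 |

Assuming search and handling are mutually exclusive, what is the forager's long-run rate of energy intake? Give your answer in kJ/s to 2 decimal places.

R = (0.18×5.81 + 0.121×18) / (1 + 0.18×27.8 + 0.121×34.1) = 3.224/10.13 = 0.3182 kJ/s.

0.32 kJ/s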